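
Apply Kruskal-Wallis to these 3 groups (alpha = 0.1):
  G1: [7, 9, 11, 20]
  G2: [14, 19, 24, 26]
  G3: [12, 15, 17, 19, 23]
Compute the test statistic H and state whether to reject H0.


Step 1: Combine all N = 13 observations and assign midranks.
sorted (value, group, rank): (7,G1,1), (9,G1,2), (11,G1,3), (12,G3,4), (14,G2,5), (15,G3,6), (17,G3,7), (19,G2,8.5), (19,G3,8.5), (20,G1,10), (23,G3,11), (24,G2,12), (26,G2,13)
Step 2: Sum ranks within each group.
R_1 = 16 (n_1 = 4)
R_2 = 38.5 (n_2 = 4)
R_3 = 36.5 (n_3 = 5)
Step 3: H = 12/(N(N+1)) * sum(R_i^2/n_i) - 3(N+1)
     = 12/(13*14) * (16^2/4 + 38.5^2/4 + 36.5^2/5) - 3*14
     = 0.065934 * 701.013 - 42
     = 4.220604.
Step 4: Ties present; correction factor C = 1 - 6/(13^3 - 13) = 0.997253. Corrected H = 4.220604 / 0.997253 = 4.232231.
Step 5: Under H0, H ~ chi^2(2); p-value = 0.120499.
Step 6: alpha = 0.1. fail to reject H0.

H = 4.2322, df = 2, p = 0.120499, fail to reject H0.


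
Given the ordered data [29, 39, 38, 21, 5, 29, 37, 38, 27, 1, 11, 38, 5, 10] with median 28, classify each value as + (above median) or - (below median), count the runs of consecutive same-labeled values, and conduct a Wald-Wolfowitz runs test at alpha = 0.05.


Step 1: Compute median = 28; label A = above, B = below.
Labels in order: AAABBAAABBBABB  (n_A = 7, n_B = 7)
Step 2: Count runs R = 6.
Step 3: Under H0 (random ordering), E[R] = 2*n_A*n_B/(n_A+n_B) + 1 = 2*7*7/14 + 1 = 8.0000.
        Var[R] = 2*n_A*n_B*(2*n_A*n_B - n_A - n_B) / ((n_A+n_B)^2 * (n_A+n_B-1)) = 8232/2548 = 3.2308.
        SD[R] = 1.7974.
Step 4: Continuity-corrected z = (R + 0.5 - E[R]) / SD[R] = (6 + 0.5 - 8.0000) / 1.7974 = -0.8345.
Step 5: Two-sided p-value via normal approximation = 2*(1 - Phi(|z|)) = 0.403986.
Step 6: alpha = 0.05. fail to reject H0.

R = 6, z = -0.8345, p = 0.403986, fail to reject H0.


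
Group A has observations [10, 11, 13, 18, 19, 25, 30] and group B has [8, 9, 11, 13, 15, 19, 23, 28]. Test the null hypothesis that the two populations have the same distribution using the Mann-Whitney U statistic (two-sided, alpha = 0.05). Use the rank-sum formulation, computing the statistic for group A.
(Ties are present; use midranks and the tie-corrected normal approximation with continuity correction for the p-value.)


Step 1: Combine and sort all 15 observations; assign midranks.
sorted (value, group): (8,Y), (9,Y), (10,X), (11,X), (11,Y), (13,X), (13,Y), (15,Y), (18,X), (19,X), (19,Y), (23,Y), (25,X), (28,Y), (30,X)
ranks: 8->1, 9->2, 10->3, 11->4.5, 11->4.5, 13->6.5, 13->6.5, 15->8, 18->9, 19->10.5, 19->10.5, 23->12, 25->13, 28->14, 30->15
Step 2: Rank sum for X: R1 = 3 + 4.5 + 6.5 + 9 + 10.5 + 13 + 15 = 61.5.
Step 3: U_X = R1 - n1(n1+1)/2 = 61.5 - 7*8/2 = 61.5 - 28 = 33.5.
       U_Y = n1*n2 - U_X = 56 - 33.5 = 22.5.
Step 4: Ties are present, so use the tie-corrected normal approximation (with continuity correction) for the p-value.
Step 5: p-value = 0.561784; compare to alpha = 0.05. fail to reject H0.

U_X = 33.5, p = 0.561784, fail to reject H0 at alpha = 0.05.


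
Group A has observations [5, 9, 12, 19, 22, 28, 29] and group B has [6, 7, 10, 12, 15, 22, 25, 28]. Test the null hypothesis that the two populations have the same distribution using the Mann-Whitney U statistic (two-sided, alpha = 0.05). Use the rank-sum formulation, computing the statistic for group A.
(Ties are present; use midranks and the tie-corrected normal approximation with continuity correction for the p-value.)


Step 1: Combine and sort all 15 observations; assign midranks.
sorted (value, group): (5,X), (6,Y), (7,Y), (9,X), (10,Y), (12,X), (12,Y), (15,Y), (19,X), (22,X), (22,Y), (25,Y), (28,X), (28,Y), (29,X)
ranks: 5->1, 6->2, 7->3, 9->4, 10->5, 12->6.5, 12->6.5, 15->8, 19->9, 22->10.5, 22->10.5, 25->12, 28->13.5, 28->13.5, 29->15
Step 2: Rank sum for X: R1 = 1 + 4 + 6.5 + 9 + 10.5 + 13.5 + 15 = 59.5.
Step 3: U_X = R1 - n1(n1+1)/2 = 59.5 - 7*8/2 = 59.5 - 28 = 31.5.
       U_Y = n1*n2 - U_X = 56 - 31.5 = 24.5.
Step 4: Ties are present, so use the tie-corrected normal approximation (with continuity correction) for the p-value.
Step 5: p-value = 0.727753; compare to alpha = 0.05. fail to reject H0.

U_X = 31.5, p = 0.727753, fail to reject H0 at alpha = 0.05.


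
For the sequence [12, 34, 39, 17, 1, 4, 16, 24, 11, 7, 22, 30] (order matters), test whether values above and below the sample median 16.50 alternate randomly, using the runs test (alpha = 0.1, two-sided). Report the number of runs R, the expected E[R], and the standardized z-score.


Step 1: Compute median = 16.50; label A = above, B = below.
Labels in order: BAAABBBABBAA  (n_A = 6, n_B = 6)
Step 2: Count runs R = 6.
Step 3: Under H0 (random ordering), E[R] = 2*n_A*n_B/(n_A+n_B) + 1 = 2*6*6/12 + 1 = 7.0000.
        Var[R] = 2*n_A*n_B*(2*n_A*n_B - n_A - n_B) / ((n_A+n_B)^2 * (n_A+n_B-1)) = 4320/1584 = 2.7273.
        SD[R] = 1.6514.
Step 4: Continuity-corrected z = (R + 0.5 - E[R]) / SD[R] = (6 + 0.5 - 7.0000) / 1.6514 = -0.3028.
Step 5: Two-sided p-value via normal approximation = 2*(1 - Phi(|z|)) = 0.762069.
Step 6: alpha = 0.1. fail to reject H0.

R = 6, z = -0.3028, p = 0.762069, fail to reject H0.


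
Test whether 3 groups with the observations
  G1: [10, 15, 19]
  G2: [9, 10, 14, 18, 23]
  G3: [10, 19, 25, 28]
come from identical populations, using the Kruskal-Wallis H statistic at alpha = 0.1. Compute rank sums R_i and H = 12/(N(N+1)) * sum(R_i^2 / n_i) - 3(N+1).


Step 1: Combine all N = 12 observations and assign midranks.
sorted (value, group, rank): (9,G2,1), (10,G1,3), (10,G2,3), (10,G3,3), (14,G2,5), (15,G1,6), (18,G2,7), (19,G1,8.5), (19,G3,8.5), (23,G2,10), (25,G3,11), (28,G3,12)
Step 2: Sum ranks within each group.
R_1 = 17.5 (n_1 = 3)
R_2 = 26 (n_2 = 5)
R_3 = 34.5 (n_3 = 4)
Step 3: H = 12/(N(N+1)) * sum(R_i^2/n_i) - 3(N+1)
     = 12/(12*13) * (17.5^2/3 + 26^2/5 + 34.5^2/4) - 3*13
     = 0.076923 * 534.846 - 39
     = 2.141987.
Step 4: Ties present; correction factor C = 1 - 30/(12^3 - 12) = 0.982517. Corrected H = 2.141987 / 0.982517 = 2.180101.
Step 5: Under H0, H ~ chi^2(2); p-value = 0.336200.
Step 6: alpha = 0.1. fail to reject H0.

H = 2.1801, df = 2, p = 0.336200, fail to reject H0.


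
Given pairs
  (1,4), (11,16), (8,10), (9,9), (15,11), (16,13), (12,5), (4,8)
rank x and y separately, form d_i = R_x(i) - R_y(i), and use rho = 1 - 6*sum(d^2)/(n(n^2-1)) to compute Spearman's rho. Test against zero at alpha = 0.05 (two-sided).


Step 1: Rank x and y separately (midranks; no ties here).
rank(x): 1->1, 11->5, 8->3, 9->4, 15->7, 16->8, 12->6, 4->2
rank(y): 4->1, 16->8, 10->5, 9->4, 11->6, 13->7, 5->2, 8->3
Step 2: d_i = R_x(i) - R_y(i); compute d_i^2.
  (1-1)^2=0, (5-8)^2=9, (3-5)^2=4, (4-4)^2=0, (7-6)^2=1, (8-7)^2=1, (6-2)^2=16, (2-3)^2=1
sum(d^2) = 32.
Step 3: rho = 1 - 6*32 / (8*(8^2 - 1)) = 1 - 192/504 = 0.619048.
Step 4: Under H0, t = rho * sqrt((n-2)/(1-rho^2)) = 1.9308 ~ t(6).
Step 5: Two-sided p-value from the t-distribution with 6 df = 0.101733.
Step 6: alpha = 0.05. fail to reject H0.

rho = 0.6190, p = 0.101733, fail to reject H0 at alpha = 0.05.


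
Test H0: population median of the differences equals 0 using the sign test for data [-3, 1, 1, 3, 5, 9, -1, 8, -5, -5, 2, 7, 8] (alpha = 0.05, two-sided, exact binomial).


Step 1: Discard zero differences. Original n = 13; n_eff = number of nonzero differences = 13.
Nonzero differences (with sign): -3, +1, +1, +3, +5, +9, -1, +8, -5, -5, +2, +7, +8
Step 2: Count signs: positive = 9, negative = 4.
Step 3: Under H0: P(positive) = 0.5, so the number of positives S ~ Bin(13, 0.5).
Step 4: Two-sided exact p-value = sum of Bin(13,0.5) probabilities at or below the observed probability = 0.266846.
Step 5: alpha = 0.05. fail to reject H0.

n_eff = 13, pos = 9, neg = 4, p = 0.266846, fail to reject H0.


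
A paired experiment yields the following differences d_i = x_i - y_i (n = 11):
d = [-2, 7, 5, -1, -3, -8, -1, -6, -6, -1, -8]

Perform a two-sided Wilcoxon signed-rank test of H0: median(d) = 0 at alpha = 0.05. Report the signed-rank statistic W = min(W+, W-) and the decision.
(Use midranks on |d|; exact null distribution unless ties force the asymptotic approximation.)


Step 1: Drop any zero differences (none here) and take |d_i|.
|d| = [2, 7, 5, 1, 3, 8, 1, 6, 6, 1, 8]
Step 2: Midrank |d_i| (ties get averaged ranks).
ranks: |2|->4, |7|->9, |5|->6, |1|->2, |3|->5, |8|->10.5, |1|->2, |6|->7.5, |6|->7.5, |1|->2, |8|->10.5
Step 3: Attach original signs; sum ranks with positive sign and with negative sign.
W+ = 9 + 6 = 15
W- = 4 + 2 + 5 + 10.5 + 2 + 7.5 + 7.5 + 2 + 10.5 = 51
(Check: W+ + W- = 66 should equal n(n+1)/2 = 66.)
Step 4: Test statistic W = min(W+, W-) = 15.
Step 5: Ties in |d|, so use the tie-corrected normal approximation.
        E[W] = n(n+1)/4 = 11*12/4 = 33.
        Tie groups: |d|=1 (t=3), |d|=6 (t=2), |d|=8 (t=2); sum(t^3 - t) = 36.
        Var[W] = n(n+1)(2n+1)/24 - sum(t^3-t)/48 = 3036/24 - 36/48 = 125.75.
        z = (W - E[W]) / sqrt(Var[W]) = (15 - 33) / 11.2138 = -1.6052.
        Two-sided p = 2*Phi(z) = 0.108458.
Step 6: alpha = 0.05. fail to reject H0.

W+ = 15, W- = 51, W = min = 15, p = 0.108458, fail to reject H0.


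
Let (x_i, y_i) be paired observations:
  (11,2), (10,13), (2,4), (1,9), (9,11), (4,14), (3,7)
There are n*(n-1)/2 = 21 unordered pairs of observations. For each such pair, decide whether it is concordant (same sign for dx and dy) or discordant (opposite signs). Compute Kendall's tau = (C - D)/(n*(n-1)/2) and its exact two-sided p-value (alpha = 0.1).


Step 1: Enumerate the 21 unordered pairs (i,j) with i<j and classify each by sign(x_j-x_i) * sign(y_j-y_i).
  (1,2):dx=-1,dy=+11->D; (1,3):dx=-9,dy=+2->D; (1,4):dx=-10,dy=+7->D; (1,5):dx=-2,dy=+9->D
  (1,6):dx=-7,dy=+12->D; (1,7):dx=-8,dy=+5->D; (2,3):dx=-8,dy=-9->C; (2,4):dx=-9,dy=-4->C
  (2,5):dx=-1,dy=-2->C; (2,6):dx=-6,dy=+1->D; (2,7):dx=-7,dy=-6->C; (3,4):dx=-1,dy=+5->D
  (3,5):dx=+7,dy=+7->C; (3,6):dx=+2,dy=+10->C; (3,7):dx=+1,dy=+3->C; (4,5):dx=+8,dy=+2->C
  (4,6):dx=+3,dy=+5->C; (4,7):dx=+2,dy=-2->D; (5,6):dx=-5,dy=+3->D; (5,7):dx=-6,dy=-4->C
  (6,7):dx=-1,dy=-7->C
Step 2: C = 11, D = 10, total pairs = 21.
Step 3: tau = (C - D)/(n(n-1)/2) = (11 - 10)/21 = 0.047619.
Step 4: Exact two-sided p-value (enumerate n! = 5040 permutations of y under H0): p = 1.000000.
Step 5: alpha = 0.1. fail to reject H0.

tau_b = 0.0476 (C=11, D=10), p = 1.000000, fail to reject H0.


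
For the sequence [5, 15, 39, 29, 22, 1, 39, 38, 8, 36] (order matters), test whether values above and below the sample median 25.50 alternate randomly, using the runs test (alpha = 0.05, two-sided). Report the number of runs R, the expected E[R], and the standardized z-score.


Step 1: Compute median = 25.50; label A = above, B = below.
Labels in order: BBAABBAABA  (n_A = 5, n_B = 5)
Step 2: Count runs R = 6.
Step 3: Under H0 (random ordering), E[R] = 2*n_A*n_B/(n_A+n_B) + 1 = 2*5*5/10 + 1 = 6.0000.
        Var[R] = 2*n_A*n_B*(2*n_A*n_B - n_A - n_B) / ((n_A+n_B)^2 * (n_A+n_B-1)) = 2000/900 = 2.2222.
        SD[R] = 1.4907.
Step 4: R = E[R], so z = 0 with no continuity correction.
Step 5: Two-sided p-value via normal approximation = 2*(1 - Phi(|z|)) = 1.000000.
Step 6: alpha = 0.05. fail to reject H0.

R = 6, z = 0.0000, p = 1.000000, fail to reject H0.


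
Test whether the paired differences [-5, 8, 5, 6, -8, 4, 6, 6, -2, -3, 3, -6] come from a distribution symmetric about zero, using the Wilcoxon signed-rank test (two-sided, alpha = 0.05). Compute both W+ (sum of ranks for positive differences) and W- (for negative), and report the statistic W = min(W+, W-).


Step 1: Drop any zero differences (none here) and take |d_i|.
|d| = [5, 8, 5, 6, 8, 4, 6, 6, 2, 3, 3, 6]
Step 2: Midrank |d_i| (ties get averaged ranks).
ranks: |5|->5.5, |8|->11.5, |5|->5.5, |6|->8.5, |8|->11.5, |4|->4, |6|->8.5, |6|->8.5, |2|->1, |3|->2.5, |3|->2.5, |6|->8.5
Step 3: Attach original signs; sum ranks with positive sign and with negative sign.
W+ = 11.5 + 5.5 + 8.5 + 4 + 8.5 + 8.5 + 2.5 = 49
W- = 5.5 + 11.5 + 1 + 2.5 + 8.5 = 29
(Check: W+ + W- = 78 should equal n(n+1)/2 = 78.)
Step 4: Test statistic W = min(W+, W-) = 29.
Step 5: Ties in |d|, so use the tie-corrected normal approximation.
        E[W] = n(n+1)/4 = 12*13/4 = 39.
        Tie groups: |d|=3 (t=2), |d|=5 (t=2), |d|=6 (t=4), |d|=8 (t=2); sum(t^3 - t) = 78.
        Var[W] = n(n+1)(2n+1)/24 - sum(t^3-t)/48 = 3900/24 - 78/48 = 160.875.
        z = (W - E[W]) / sqrt(Var[W]) = (29 - 39) / 12.6837 = -0.7884.
        Two-sided p = 2*Phi(z) = 0.430453.
Step 6: alpha = 0.05. fail to reject H0.

W+ = 49, W- = 29, W = min = 29, p = 0.430453, fail to reject H0.


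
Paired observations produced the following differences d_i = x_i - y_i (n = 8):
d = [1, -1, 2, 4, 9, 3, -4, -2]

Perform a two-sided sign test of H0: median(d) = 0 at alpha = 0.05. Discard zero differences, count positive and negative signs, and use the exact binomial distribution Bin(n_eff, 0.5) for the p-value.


Step 1: Discard zero differences. Original n = 8; n_eff = number of nonzero differences = 8.
Nonzero differences (with sign): +1, -1, +2, +4, +9, +3, -4, -2
Step 2: Count signs: positive = 5, negative = 3.
Step 3: Under H0: P(positive) = 0.5, so the number of positives S ~ Bin(8, 0.5).
Step 4: Two-sided exact p-value = sum of Bin(8,0.5) probabilities at or below the observed probability = 0.726562.
Step 5: alpha = 0.05. fail to reject H0.

n_eff = 8, pos = 5, neg = 3, p = 0.726562, fail to reject H0.


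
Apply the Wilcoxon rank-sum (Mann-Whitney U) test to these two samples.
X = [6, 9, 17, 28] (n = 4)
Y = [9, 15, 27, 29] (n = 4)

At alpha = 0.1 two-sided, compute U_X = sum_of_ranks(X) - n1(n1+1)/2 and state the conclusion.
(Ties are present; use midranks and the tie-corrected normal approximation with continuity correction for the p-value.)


Step 1: Combine and sort all 8 observations; assign midranks.
sorted (value, group): (6,X), (9,X), (9,Y), (15,Y), (17,X), (27,Y), (28,X), (29,Y)
ranks: 6->1, 9->2.5, 9->2.5, 15->4, 17->5, 27->6, 28->7, 29->8
Step 2: Rank sum for X: R1 = 1 + 2.5 + 5 + 7 = 15.5.
Step 3: U_X = R1 - n1(n1+1)/2 = 15.5 - 4*5/2 = 15.5 - 10 = 5.5.
       U_Y = n1*n2 - U_X = 16 - 5.5 = 10.5.
Step 4: Ties are present, so use the tie-corrected normal approximation (with continuity correction) for the p-value.
Step 5: p-value = 0.561363; compare to alpha = 0.1. fail to reject H0.

U_X = 5.5, p = 0.561363, fail to reject H0 at alpha = 0.1.


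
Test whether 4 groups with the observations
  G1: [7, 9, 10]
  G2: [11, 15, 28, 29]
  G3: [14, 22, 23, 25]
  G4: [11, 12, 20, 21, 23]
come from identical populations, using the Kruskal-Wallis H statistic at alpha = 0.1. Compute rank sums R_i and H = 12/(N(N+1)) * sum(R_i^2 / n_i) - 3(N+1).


Step 1: Combine all N = 16 observations and assign midranks.
sorted (value, group, rank): (7,G1,1), (9,G1,2), (10,G1,3), (11,G2,4.5), (11,G4,4.5), (12,G4,6), (14,G3,7), (15,G2,8), (20,G4,9), (21,G4,10), (22,G3,11), (23,G3,12.5), (23,G4,12.5), (25,G3,14), (28,G2,15), (29,G2,16)
Step 2: Sum ranks within each group.
R_1 = 6 (n_1 = 3)
R_2 = 43.5 (n_2 = 4)
R_3 = 44.5 (n_3 = 4)
R_4 = 42 (n_4 = 5)
Step 3: H = 12/(N(N+1)) * sum(R_i^2/n_i) - 3(N+1)
     = 12/(16*17) * (6^2/3 + 43.5^2/4 + 44.5^2/4 + 42^2/5) - 3*17
     = 0.044118 * 1332.92 - 51
     = 7.805515.
Step 4: Ties present; correction factor C = 1 - 12/(16^3 - 16) = 0.997059. Corrected H = 7.805515 / 0.997059 = 7.828540.
Step 5: Under H0, H ~ chi^2(3); p-value = 0.049691.
Step 6: alpha = 0.1. reject H0.

H = 7.8285, df = 3, p = 0.049691, reject H0.


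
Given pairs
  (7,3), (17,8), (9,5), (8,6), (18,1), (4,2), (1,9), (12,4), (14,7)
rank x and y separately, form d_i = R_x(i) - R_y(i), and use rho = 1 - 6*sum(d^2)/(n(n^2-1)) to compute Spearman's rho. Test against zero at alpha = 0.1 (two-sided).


Step 1: Rank x and y separately (midranks; no ties here).
rank(x): 7->3, 17->8, 9->5, 8->4, 18->9, 4->2, 1->1, 12->6, 14->7
rank(y): 3->3, 8->8, 5->5, 6->6, 1->1, 2->2, 9->9, 4->4, 7->7
Step 2: d_i = R_x(i) - R_y(i); compute d_i^2.
  (3-3)^2=0, (8-8)^2=0, (5-5)^2=0, (4-6)^2=4, (9-1)^2=64, (2-2)^2=0, (1-9)^2=64, (6-4)^2=4, (7-7)^2=0
sum(d^2) = 136.
Step 3: rho = 1 - 6*136 / (9*(9^2 - 1)) = 1 - 816/720 = -0.133333.
Step 4: Under H0, t = rho * sqrt((n-2)/(1-rho^2)) = -0.3559 ~ t(7).
Step 5: Two-sided p-value from the t-distribution with 7 df = 0.732368.
Step 6: alpha = 0.1. fail to reject H0.

rho = -0.1333, p = 0.732368, fail to reject H0 at alpha = 0.1.


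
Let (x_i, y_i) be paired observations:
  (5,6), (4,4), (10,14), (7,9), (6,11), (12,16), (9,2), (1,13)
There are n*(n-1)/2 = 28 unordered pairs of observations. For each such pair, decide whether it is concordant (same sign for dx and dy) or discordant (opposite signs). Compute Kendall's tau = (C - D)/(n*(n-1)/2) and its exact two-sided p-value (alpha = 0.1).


Step 1: Enumerate the 28 unordered pairs (i,j) with i<j and classify each by sign(x_j-x_i) * sign(y_j-y_i).
  (1,2):dx=-1,dy=-2->C; (1,3):dx=+5,dy=+8->C; (1,4):dx=+2,dy=+3->C; (1,5):dx=+1,dy=+5->C
  (1,6):dx=+7,dy=+10->C; (1,7):dx=+4,dy=-4->D; (1,8):dx=-4,dy=+7->D; (2,3):dx=+6,dy=+10->C
  (2,4):dx=+3,dy=+5->C; (2,5):dx=+2,dy=+7->C; (2,6):dx=+8,dy=+12->C; (2,7):dx=+5,dy=-2->D
  (2,8):dx=-3,dy=+9->D; (3,4):dx=-3,dy=-5->C; (3,5):dx=-4,dy=-3->C; (3,6):dx=+2,dy=+2->C
  (3,7):dx=-1,dy=-12->C; (3,8):dx=-9,dy=-1->C; (4,5):dx=-1,dy=+2->D; (4,6):dx=+5,dy=+7->C
  (4,7):dx=+2,dy=-7->D; (4,8):dx=-6,dy=+4->D; (5,6):dx=+6,dy=+5->C; (5,7):dx=+3,dy=-9->D
  (5,8):dx=-5,dy=+2->D; (6,7):dx=-3,dy=-14->C; (6,8):dx=-11,dy=-3->C; (7,8):dx=-8,dy=+11->D
Step 2: C = 18, D = 10, total pairs = 28.
Step 3: tau = (C - D)/(n(n-1)/2) = (18 - 10)/28 = 0.285714.
Step 4: Exact two-sided p-value (enumerate n! = 40320 permutations of y under H0): p = 0.398760.
Step 5: alpha = 0.1. fail to reject H0.

tau_b = 0.2857 (C=18, D=10), p = 0.398760, fail to reject H0.


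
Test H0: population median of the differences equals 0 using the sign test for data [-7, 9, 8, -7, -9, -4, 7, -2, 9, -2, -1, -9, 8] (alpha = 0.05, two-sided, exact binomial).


Step 1: Discard zero differences. Original n = 13; n_eff = number of nonzero differences = 13.
Nonzero differences (with sign): -7, +9, +8, -7, -9, -4, +7, -2, +9, -2, -1, -9, +8
Step 2: Count signs: positive = 5, negative = 8.
Step 3: Under H0: P(positive) = 0.5, so the number of positives S ~ Bin(13, 0.5).
Step 4: Two-sided exact p-value = sum of Bin(13,0.5) probabilities at or below the observed probability = 0.581055.
Step 5: alpha = 0.05. fail to reject H0.

n_eff = 13, pos = 5, neg = 8, p = 0.581055, fail to reject H0.


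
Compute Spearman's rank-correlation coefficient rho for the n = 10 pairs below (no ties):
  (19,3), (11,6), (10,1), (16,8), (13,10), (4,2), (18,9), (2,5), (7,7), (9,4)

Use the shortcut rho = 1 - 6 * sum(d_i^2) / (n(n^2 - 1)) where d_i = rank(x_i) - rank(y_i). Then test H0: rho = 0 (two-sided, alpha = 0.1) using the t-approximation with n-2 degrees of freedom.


Step 1: Rank x and y separately (midranks; no ties here).
rank(x): 19->10, 11->6, 10->5, 16->8, 13->7, 4->2, 18->9, 2->1, 7->3, 9->4
rank(y): 3->3, 6->6, 1->1, 8->8, 10->10, 2->2, 9->9, 5->5, 7->7, 4->4
Step 2: d_i = R_x(i) - R_y(i); compute d_i^2.
  (10-3)^2=49, (6-6)^2=0, (5-1)^2=16, (8-8)^2=0, (7-10)^2=9, (2-2)^2=0, (9-9)^2=0, (1-5)^2=16, (3-7)^2=16, (4-4)^2=0
sum(d^2) = 106.
Step 3: rho = 1 - 6*106 / (10*(10^2 - 1)) = 1 - 636/990 = 0.357576.
Step 4: Under H0, t = rho * sqrt((n-2)/(1-rho^2)) = 1.0830 ~ t(8).
Step 5: Two-sided p-value from the t-distribution with 8 df = 0.310376.
Step 6: alpha = 0.1. fail to reject H0.

rho = 0.3576, p = 0.310376, fail to reject H0 at alpha = 0.1.


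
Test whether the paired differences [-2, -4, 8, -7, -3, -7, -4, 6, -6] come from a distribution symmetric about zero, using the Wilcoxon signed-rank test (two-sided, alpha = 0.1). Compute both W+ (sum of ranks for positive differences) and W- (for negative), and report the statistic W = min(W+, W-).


Step 1: Drop any zero differences (none here) and take |d_i|.
|d| = [2, 4, 8, 7, 3, 7, 4, 6, 6]
Step 2: Midrank |d_i| (ties get averaged ranks).
ranks: |2|->1, |4|->3.5, |8|->9, |7|->7.5, |3|->2, |7|->7.5, |4|->3.5, |6|->5.5, |6|->5.5
Step 3: Attach original signs; sum ranks with positive sign and with negative sign.
W+ = 9 + 5.5 = 14.5
W- = 1 + 3.5 + 7.5 + 2 + 7.5 + 3.5 + 5.5 = 30.5
(Check: W+ + W- = 45 should equal n(n+1)/2 = 45.)
Step 4: Test statistic W = min(W+, W-) = 14.5.
Step 5: Ties in |d|, so use the tie-corrected normal approximation.
        E[W] = n(n+1)/4 = 9*10/4 = 22.5.
        Tie groups: |d|=4 (t=2), |d|=6 (t=2), |d|=7 (t=2); sum(t^3 - t) = 18.
        Var[W] = n(n+1)(2n+1)/24 - sum(t^3-t)/48 = 1710/24 - 18/48 = 70.875.
        z = (W - E[W]) / sqrt(Var[W]) = (14.5 - 22.5) / 8.4187 = -0.9503.
        Two-sided p = 2*Phi(z) = 0.341979.
Step 6: alpha = 0.1. fail to reject H0.

W+ = 14.5, W- = 30.5, W = min = 14.5, p = 0.341979, fail to reject H0.


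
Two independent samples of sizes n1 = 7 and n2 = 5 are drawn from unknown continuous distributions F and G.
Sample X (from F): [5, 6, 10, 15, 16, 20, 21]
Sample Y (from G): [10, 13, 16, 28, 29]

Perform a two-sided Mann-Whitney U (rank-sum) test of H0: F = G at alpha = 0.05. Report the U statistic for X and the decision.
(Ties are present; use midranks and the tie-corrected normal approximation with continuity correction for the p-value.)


Step 1: Combine and sort all 12 observations; assign midranks.
sorted (value, group): (5,X), (6,X), (10,X), (10,Y), (13,Y), (15,X), (16,X), (16,Y), (20,X), (21,X), (28,Y), (29,Y)
ranks: 5->1, 6->2, 10->3.5, 10->3.5, 13->5, 15->6, 16->7.5, 16->7.5, 20->9, 21->10, 28->11, 29->12
Step 2: Rank sum for X: R1 = 1 + 2 + 3.5 + 6 + 7.5 + 9 + 10 = 39.
Step 3: U_X = R1 - n1(n1+1)/2 = 39 - 7*8/2 = 39 - 28 = 11.
       U_Y = n1*n2 - U_X = 35 - 11 = 24.
Step 4: Ties are present, so use the tie-corrected normal approximation (with continuity correction) for the p-value.
Step 5: p-value = 0.328162; compare to alpha = 0.05. fail to reject H0.

U_X = 11, p = 0.328162, fail to reject H0 at alpha = 0.05.


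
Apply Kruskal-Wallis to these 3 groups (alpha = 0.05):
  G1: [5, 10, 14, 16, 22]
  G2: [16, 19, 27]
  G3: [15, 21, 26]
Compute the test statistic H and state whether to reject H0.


Step 1: Combine all N = 11 observations and assign midranks.
sorted (value, group, rank): (5,G1,1), (10,G1,2), (14,G1,3), (15,G3,4), (16,G1,5.5), (16,G2,5.5), (19,G2,7), (21,G3,8), (22,G1,9), (26,G3,10), (27,G2,11)
Step 2: Sum ranks within each group.
R_1 = 20.5 (n_1 = 5)
R_2 = 23.5 (n_2 = 3)
R_3 = 22 (n_3 = 3)
Step 3: H = 12/(N(N+1)) * sum(R_i^2/n_i) - 3(N+1)
     = 12/(11*12) * (20.5^2/5 + 23.5^2/3 + 22^2/3) - 3*12
     = 0.090909 * 429.467 - 36
     = 3.042424.
Step 4: Ties present; correction factor C = 1 - 6/(11^3 - 11) = 0.995455. Corrected H = 3.042424 / 0.995455 = 3.056317.
Step 5: Under H0, H ~ chi^2(2); p-value = 0.216935.
Step 6: alpha = 0.05. fail to reject H0.

H = 3.0563, df = 2, p = 0.216935, fail to reject H0.


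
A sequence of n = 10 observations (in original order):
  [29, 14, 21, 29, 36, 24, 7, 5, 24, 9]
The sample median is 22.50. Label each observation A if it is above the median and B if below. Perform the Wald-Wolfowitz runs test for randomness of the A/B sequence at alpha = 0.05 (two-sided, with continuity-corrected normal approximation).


Step 1: Compute median = 22.50; label A = above, B = below.
Labels in order: ABBAAABBAB  (n_A = 5, n_B = 5)
Step 2: Count runs R = 6.
Step 3: Under H0 (random ordering), E[R] = 2*n_A*n_B/(n_A+n_B) + 1 = 2*5*5/10 + 1 = 6.0000.
        Var[R] = 2*n_A*n_B*(2*n_A*n_B - n_A - n_B) / ((n_A+n_B)^2 * (n_A+n_B-1)) = 2000/900 = 2.2222.
        SD[R] = 1.4907.
Step 4: R = E[R], so z = 0 with no continuity correction.
Step 5: Two-sided p-value via normal approximation = 2*(1 - Phi(|z|)) = 1.000000.
Step 6: alpha = 0.05. fail to reject H0.

R = 6, z = 0.0000, p = 1.000000, fail to reject H0.


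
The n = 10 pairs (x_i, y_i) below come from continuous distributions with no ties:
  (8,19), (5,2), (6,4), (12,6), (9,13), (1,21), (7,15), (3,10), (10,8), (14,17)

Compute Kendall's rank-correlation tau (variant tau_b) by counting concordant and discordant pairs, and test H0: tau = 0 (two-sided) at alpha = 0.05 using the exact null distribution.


Step 1: Enumerate the 45 unordered pairs (i,j) with i<j and classify each by sign(x_j-x_i) * sign(y_j-y_i).
  (1,2):dx=-3,dy=-17->C; (1,3):dx=-2,dy=-15->C; (1,4):dx=+4,dy=-13->D; (1,5):dx=+1,dy=-6->D
  (1,6):dx=-7,dy=+2->D; (1,7):dx=-1,dy=-4->C; (1,8):dx=-5,dy=-9->C; (1,9):dx=+2,dy=-11->D
  (1,10):dx=+6,dy=-2->D; (2,3):dx=+1,dy=+2->C; (2,4):dx=+7,dy=+4->C; (2,5):dx=+4,dy=+11->C
  (2,6):dx=-4,dy=+19->D; (2,7):dx=+2,dy=+13->C; (2,8):dx=-2,dy=+8->D; (2,9):dx=+5,dy=+6->C
  (2,10):dx=+9,dy=+15->C; (3,4):dx=+6,dy=+2->C; (3,5):dx=+3,dy=+9->C; (3,6):dx=-5,dy=+17->D
  (3,7):dx=+1,dy=+11->C; (3,8):dx=-3,dy=+6->D; (3,9):dx=+4,dy=+4->C; (3,10):dx=+8,dy=+13->C
  (4,5):dx=-3,dy=+7->D; (4,6):dx=-11,dy=+15->D; (4,7):dx=-5,dy=+9->D; (4,8):dx=-9,dy=+4->D
  (4,9):dx=-2,dy=+2->D; (4,10):dx=+2,dy=+11->C; (5,6):dx=-8,dy=+8->D; (5,7):dx=-2,dy=+2->D
  (5,8):dx=-6,dy=-3->C; (5,9):dx=+1,dy=-5->D; (5,10):dx=+5,dy=+4->C; (6,7):dx=+6,dy=-6->D
  (6,8):dx=+2,dy=-11->D; (6,9):dx=+9,dy=-13->D; (6,10):dx=+13,dy=-4->D; (7,8):dx=-4,dy=-5->C
  (7,9):dx=+3,dy=-7->D; (7,10):dx=+7,dy=+2->C; (8,9):dx=+7,dy=-2->D; (8,10):dx=+11,dy=+7->C
  (9,10):dx=+4,dy=+9->C
Step 2: C = 22, D = 23, total pairs = 45.
Step 3: tau = (C - D)/(n(n-1)/2) = (22 - 23)/45 = -0.022222.
Step 4: Exact two-sided p-value (enumerate n! = 3628800 permutations of y under H0): p = 1.000000.
Step 5: alpha = 0.05. fail to reject H0.

tau_b = -0.0222 (C=22, D=23), p = 1.000000, fail to reject H0.


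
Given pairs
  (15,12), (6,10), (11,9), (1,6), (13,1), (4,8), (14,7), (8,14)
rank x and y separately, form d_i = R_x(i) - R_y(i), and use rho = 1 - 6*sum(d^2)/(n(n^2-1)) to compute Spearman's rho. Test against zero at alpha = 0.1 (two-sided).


Step 1: Rank x and y separately (midranks; no ties here).
rank(x): 15->8, 6->3, 11->5, 1->1, 13->6, 4->2, 14->7, 8->4
rank(y): 12->7, 10->6, 9->5, 6->2, 1->1, 8->4, 7->3, 14->8
Step 2: d_i = R_x(i) - R_y(i); compute d_i^2.
  (8-7)^2=1, (3-6)^2=9, (5-5)^2=0, (1-2)^2=1, (6-1)^2=25, (2-4)^2=4, (7-3)^2=16, (4-8)^2=16
sum(d^2) = 72.
Step 3: rho = 1 - 6*72 / (8*(8^2 - 1)) = 1 - 432/504 = 0.142857.
Step 4: Under H0, t = rho * sqrt((n-2)/(1-rho^2)) = 0.3536 ~ t(6).
Step 5: Two-sided p-value from the t-distribution with 6 df = 0.735765.
Step 6: alpha = 0.1. fail to reject H0.

rho = 0.1429, p = 0.735765, fail to reject H0 at alpha = 0.1.


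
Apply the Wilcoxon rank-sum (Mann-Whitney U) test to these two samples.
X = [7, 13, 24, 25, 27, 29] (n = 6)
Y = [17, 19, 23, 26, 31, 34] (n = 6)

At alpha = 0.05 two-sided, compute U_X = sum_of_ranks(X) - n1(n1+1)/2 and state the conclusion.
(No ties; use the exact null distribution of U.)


Step 1: Combine and sort all 12 observations; assign midranks.
sorted (value, group): (7,X), (13,X), (17,Y), (19,Y), (23,Y), (24,X), (25,X), (26,Y), (27,X), (29,X), (31,Y), (34,Y)
ranks: 7->1, 13->2, 17->3, 19->4, 23->5, 24->6, 25->7, 26->8, 27->9, 29->10, 31->11, 34->12
Step 2: Rank sum for X: R1 = 1 + 2 + 6 + 7 + 9 + 10 = 35.
Step 3: U_X = R1 - n1(n1+1)/2 = 35 - 6*7/2 = 35 - 21 = 14.
       U_Y = n1*n2 - U_X = 36 - 14 = 22.
Step 4: No ties, so the exact null distribution of U (based on enumerating the C(12,6) = 924 equally likely rank assignments) gives the two-sided p-value.
Step 5: p-value = 0.588745; compare to alpha = 0.05. fail to reject H0.

U_X = 14, p = 0.588745, fail to reject H0 at alpha = 0.05.


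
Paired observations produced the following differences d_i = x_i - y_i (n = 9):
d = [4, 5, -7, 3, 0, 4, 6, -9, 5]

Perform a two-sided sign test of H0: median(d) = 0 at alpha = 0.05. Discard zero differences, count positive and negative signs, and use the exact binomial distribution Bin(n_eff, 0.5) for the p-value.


Step 1: Discard zero differences. Original n = 9; n_eff = number of nonzero differences = 8.
Nonzero differences (with sign): +4, +5, -7, +3, +4, +6, -9, +5
Step 2: Count signs: positive = 6, negative = 2.
Step 3: Under H0: P(positive) = 0.5, so the number of positives S ~ Bin(8, 0.5).
Step 4: Two-sided exact p-value = sum of Bin(8,0.5) probabilities at or below the observed probability = 0.289062.
Step 5: alpha = 0.05. fail to reject H0.

n_eff = 8, pos = 6, neg = 2, p = 0.289062, fail to reject H0.


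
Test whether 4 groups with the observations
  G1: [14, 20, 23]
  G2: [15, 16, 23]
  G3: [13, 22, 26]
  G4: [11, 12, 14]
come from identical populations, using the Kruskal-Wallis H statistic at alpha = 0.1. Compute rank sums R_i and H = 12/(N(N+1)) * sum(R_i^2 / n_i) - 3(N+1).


Step 1: Combine all N = 12 observations and assign midranks.
sorted (value, group, rank): (11,G4,1), (12,G4,2), (13,G3,3), (14,G1,4.5), (14,G4,4.5), (15,G2,6), (16,G2,7), (20,G1,8), (22,G3,9), (23,G1,10.5), (23,G2,10.5), (26,G3,12)
Step 2: Sum ranks within each group.
R_1 = 23 (n_1 = 3)
R_2 = 23.5 (n_2 = 3)
R_3 = 24 (n_3 = 3)
R_4 = 7.5 (n_4 = 3)
Step 3: H = 12/(N(N+1)) * sum(R_i^2/n_i) - 3(N+1)
     = 12/(12*13) * (23^2/3 + 23.5^2/3 + 24^2/3 + 7.5^2/3) - 3*13
     = 0.076923 * 571.167 - 39
     = 4.935897.
Step 4: Ties present; correction factor C = 1 - 12/(12^3 - 12) = 0.993007. Corrected H = 4.935897 / 0.993007 = 4.970657.
Step 5: Under H0, H ~ chi^2(3); p-value = 0.173958.
Step 6: alpha = 0.1. fail to reject H0.

H = 4.9707, df = 3, p = 0.173958, fail to reject H0.


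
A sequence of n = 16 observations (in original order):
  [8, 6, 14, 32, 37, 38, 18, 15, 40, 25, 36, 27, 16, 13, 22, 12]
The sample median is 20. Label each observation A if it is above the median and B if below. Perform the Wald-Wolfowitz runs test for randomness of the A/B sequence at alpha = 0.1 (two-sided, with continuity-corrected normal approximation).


Step 1: Compute median = 20; label A = above, B = below.
Labels in order: BBBAAABBAAAABBAB  (n_A = 8, n_B = 8)
Step 2: Count runs R = 7.
Step 3: Under H0 (random ordering), E[R] = 2*n_A*n_B/(n_A+n_B) + 1 = 2*8*8/16 + 1 = 9.0000.
        Var[R] = 2*n_A*n_B*(2*n_A*n_B - n_A - n_B) / ((n_A+n_B)^2 * (n_A+n_B-1)) = 14336/3840 = 3.7333.
        SD[R] = 1.9322.
Step 4: Continuity-corrected z = (R + 0.5 - E[R]) / SD[R] = (7 + 0.5 - 9.0000) / 1.9322 = -0.7763.
Step 5: Two-sided p-value via normal approximation = 2*(1 - Phi(|z|)) = 0.437558.
Step 6: alpha = 0.1. fail to reject H0.

R = 7, z = -0.7763, p = 0.437558, fail to reject H0.


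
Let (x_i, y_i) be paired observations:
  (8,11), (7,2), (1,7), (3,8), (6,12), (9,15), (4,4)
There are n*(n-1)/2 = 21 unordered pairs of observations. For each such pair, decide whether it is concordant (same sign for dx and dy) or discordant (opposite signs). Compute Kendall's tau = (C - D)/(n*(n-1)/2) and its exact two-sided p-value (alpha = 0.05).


Step 1: Enumerate the 21 unordered pairs (i,j) with i<j and classify each by sign(x_j-x_i) * sign(y_j-y_i).
  (1,2):dx=-1,dy=-9->C; (1,3):dx=-7,dy=-4->C; (1,4):dx=-5,dy=-3->C; (1,5):dx=-2,dy=+1->D
  (1,6):dx=+1,dy=+4->C; (1,7):dx=-4,dy=-7->C; (2,3):dx=-6,dy=+5->D; (2,4):dx=-4,dy=+6->D
  (2,5):dx=-1,dy=+10->D; (2,6):dx=+2,dy=+13->C; (2,7):dx=-3,dy=+2->D; (3,4):dx=+2,dy=+1->C
  (3,5):dx=+5,dy=+5->C; (3,6):dx=+8,dy=+8->C; (3,7):dx=+3,dy=-3->D; (4,5):dx=+3,dy=+4->C
  (4,6):dx=+6,dy=+7->C; (4,7):dx=+1,dy=-4->D; (5,6):dx=+3,dy=+3->C; (5,7):dx=-2,dy=-8->C
  (6,7):dx=-5,dy=-11->C
Step 2: C = 14, D = 7, total pairs = 21.
Step 3: tau = (C - D)/(n(n-1)/2) = (14 - 7)/21 = 0.333333.
Step 4: Exact two-sided p-value (enumerate n! = 5040 permutations of y under H0): p = 0.381349.
Step 5: alpha = 0.05. fail to reject H0.

tau_b = 0.3333 (C=14, D=7), p = 0.381349, fail to reject H0.


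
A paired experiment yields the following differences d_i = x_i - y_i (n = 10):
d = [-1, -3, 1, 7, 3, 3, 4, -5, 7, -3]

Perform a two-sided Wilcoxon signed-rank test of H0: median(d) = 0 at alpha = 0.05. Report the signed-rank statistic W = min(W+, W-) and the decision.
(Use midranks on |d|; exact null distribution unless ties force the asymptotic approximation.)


Step 1: Drop any zero differences (none here) and take |d_i|.
|d| = [1, 3, 1, 7, 3, 3, 4, 5, 7, 3]
Step 2: Midrank |d_i| (ties get averaged ranks).
ranks: |1|->1.5, |3|->4.5, |1|->1.5, |7|->9.5, |3|->4.5, |3|->4.5, |4|->7, |5|->8, |7|->9.5, |3|->4.5
Step 3: Attach original signs; sum ranks with positive sign and with negative sign.
W+ = 1.5 + 9.5 + 4.5 + 4.5 + 7 + 9.5 = 36.5
W- = 1.5 + 4.5 + 8 + 4.5 = 18.5
(Check: W+ + W- = 55 should equal n(n+1)/2 = 55.)
Step 4: Test statistic W = min(W+, W-) = 18.5.
Step 5: Ties in |d|, so use the tie-corrected normal approximation.
        E[W] = n(n+1)/4 = 10*11/4 = 27.5.
        Tie groups: |d|=1 (t=2), |d|=3 (t=4), |d|=7 (t=2); sum(t^3 - t) = 72.
        Var[W] = n(n+1)(2n+1)/24 - sum(t^3-t)/48 = 2310/24 - 72/48 = 94.75.
        z = (W - E[W]) / sqrt(Var[W]) = (18.5 - 27.5) / 9.7340 = -0.9246.
        Two-sided p = 2*Phi(z) = 0.355175.
Step 6: alpha = 0.05. fail to reject H0.

W+ = 36.5, W- = 18.5, W = min = 18.5, p = 0.355175, fail to reject H0.


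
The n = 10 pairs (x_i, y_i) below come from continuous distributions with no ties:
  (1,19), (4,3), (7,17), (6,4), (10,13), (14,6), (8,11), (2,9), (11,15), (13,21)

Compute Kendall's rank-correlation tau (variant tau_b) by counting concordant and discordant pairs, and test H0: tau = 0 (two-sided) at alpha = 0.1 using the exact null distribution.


Step 1: Enumerate the 45 unordered pairs (i,j) with i<j and classify each by sign(x_j-x_i) * sign(y_j-y_i).
  (1,2):dx=+3,dy=-16->D; (1,3):dx=+6,dy=-2->D; (1,4):dx=+5,dy=-15->D; (1,5):dx=+9,dy=-6->D
  (1,6):dx=+13,dy=-13->D; (1,7):dx=+7,dy=-8->D; (1,8):dx=+1,dy=-10->D; (1,9):dx=+10,dy=-4->D
  (1,10):dx=+12,dy=+2->C; (2,3):dx=+3,dy=+14->C; (2,4):dx=+2,dy=+1->C; (2,5):dx=+6,dy=+10->C
  (2,6):dx=+10,dy=+3->C; (2,7):dx=+4,dy=+8->C; (2,8):dx=-2,dy=+6->D; (2,9):dx=+7,dy=+12->C
  (2,10):dx=+9,dy=+18->C; (3,4):dx=-1,dy=-13->C; (3,5):dx=+3,dy=-4->D; (3,6):dx=+7,dy=-11->D
  (3,7):dx=+1,dy=-6->D; (3,8):dx=-5,dy=-8->C; (3,9):dx=+4,dy=-2->D; (3,10):dx=+6,dy=+4->C
  (4,5):dx=+4,dy=+9->C; (4,6):dx=+8,dy=+2->C; (4,7):dx=+2,dy=+7->C; (4,8):dx=-4,dy=+5->D
  (4,9):dx=+5,dy=+11->C; (4,10):dx=+7,dy=+17->C; (5,6):dx=+4,dy=-7->D; (5,7):dx=-2,dy=-2->C
  (5,8):dx=-8,dy=-4->C; (5,9):dx=+1,dy=+2->C; (5,10):dx=+3,dy=+8->C; (6,7):dx=-6,dy=+5->D
  (6,8):dx=-12,dy=+3->D; (6,9):dx=-3,dy=+9->D; (6,10):dx=-1,dy=+15->D; (7,8):dx=-6,dy=-2->C
  (7,9):dx=+3,dy=+4->C; (7,10):dx=+5,dy=+10->C; (8,9):dx=+9,dy=+6->C; (8,10):dx=+11,dy=+12->C
  (9,10):dx=+2,dy=+6->C
Step 2: C = 26, D = 19, total pairs = 45.
Step 3: tau = (C - D)/(n(n-1)/2) = (26 - 19)/45 = 0.155556.
Step 4: Exact two-sided p-value (enumerate n! = 3628800 permutations of y under H0): p = 0.600654.
Step 5: alpha = 0.1. fail to reject H0.

tau_b = 0.1556 (C=26, D=19), p = 0.600654, fail to reject H0.


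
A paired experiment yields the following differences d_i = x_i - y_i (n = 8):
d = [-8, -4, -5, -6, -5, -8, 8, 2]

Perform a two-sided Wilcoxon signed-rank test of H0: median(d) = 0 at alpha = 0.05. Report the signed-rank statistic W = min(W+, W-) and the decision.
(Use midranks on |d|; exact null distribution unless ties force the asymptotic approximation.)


Step 1: Drop any zero differences (none here) and take |d_i|.
|d| = [8, 4, 5, 6, 5, 8, 8, 2]
Step 2: Midrank |d_i| (ties get averaged ranks).
ranks: |8|->7, |4|->2, |5|->3.5, |6|->5, |5|->3.5, |8|->7, |8|->7, |2|->1
Step 3: Attach original signs; sum ranks with positive sign and with negative sign.
W+ = 7 + 1 = 8
W- = 7 + 2 + 3.5 + 5 + 3.5 + 7 = 28
(Check: W+ + W- = 36 should equal n(n+1)/2 = 36.)
Step 4: Test statistic W = min(W+, W-) = 8.
Step 5: Ties in |d|, so use the tie-corrected normal approximation.
        E[W] = n(n+1)/4 = 8*9/4 = 18.
        Tie groups: |d|=5 (t=2), |d|=8 (t=3); sum(t^3 - t) = 30.
        Var[W] = n(n+1)(2n+1)/24 - sum(t^3-t)/48 = 1224/24 - 30/48 = 50.375.
        z = (W - E[W]) / sqrt(Var[W]) = (8 - 18) / 7.0975 = -1.4089.
        Two-sided p = 2*Phi(z) = 0.158853.
Step 6: alpha = 0.05. fail to reject H0.

W+ = 8, W- = 28, W = min = 8, p = 0.158853, fail to reject H0.


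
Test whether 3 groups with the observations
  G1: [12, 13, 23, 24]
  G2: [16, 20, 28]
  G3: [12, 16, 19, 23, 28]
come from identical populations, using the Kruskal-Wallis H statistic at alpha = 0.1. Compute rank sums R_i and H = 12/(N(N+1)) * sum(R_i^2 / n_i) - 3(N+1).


Step 1: Combine all N = 12 observations and assign midranks.
sorted (value, group, rank): (12,G1,1.5), (12,G3,1.5), (13,G1,3), (16,G2,4.5), (16,G3,4.5), (19,G3,6), (20,G2,7), (23,G1,8.5), (23,G3,8.5), (24,G1,10), (28,G2,11.5), (28,G3,11.5)
Step 2: Sum ranks within each group.
R_1 = 23 (n_1 = 4)
R_2 = 23 (n_2 = 3)
R_3 = 32 (n_3 = 5)
Step 3: H = 12/(N(N+1)) * sum(R_i^2/n_i) - 3(N+1)
     = 12/(12*13) * (23^2/4 + 23^2/3 + 32^2/5) - 3*13
     = 0.076923 * 513.383 - 39
     = 0.491026.
Step 4: Ties present; correction factor C = 1 - 24/(12^3 - 12) = 0.986014. Corrected H = 0.491026 / 0.986014 = 0.497991.
Step 5: Under H0, H ~ chi^2(2); p-value = 0.779584.
Step 6: alpha = 0.1. fail to reject H0.

H = 0.4980, df = 2, p = 0.779584, fail to reject H0.


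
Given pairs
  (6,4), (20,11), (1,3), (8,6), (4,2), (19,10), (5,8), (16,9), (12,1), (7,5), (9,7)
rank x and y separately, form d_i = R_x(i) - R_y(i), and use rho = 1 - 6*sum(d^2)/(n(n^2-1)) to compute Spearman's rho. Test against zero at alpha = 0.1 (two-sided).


Step 1: Rank x and y separately (midranks; no ties here).
rank(x): 6->4, 20->11, 1->1, 8->6, 4->2, 19->10, 5->3, 16->9, 12->8, 7->5, 9->7
rank(y): 4->4, 11->11, 3->3, 6->6, 2->2, 10->10, 8->8, 9->9, 1->1, 5->5, 7->7
Step 2: d_i = R_x(i) - R_y(i); compute d_i^2.
  (4-4)^2=0, (11-11)^2=0, (1-3)^2=4, (6-6)^2=0, (2-2)^2=0, (10-10)^2=0, (3-8)^2=25, (9-9)^2=0, (8-1)^2=49, (5-5)^2=0, (7-7)^2=0
sum(d^2) = 78.
Step 3: rho = 1 - 6*78 / (11*(11^2 - 1)) = 1 - 468/1320 = 0.645455.
Step 4: Under H0, t = rho * sqrt((n-2)/(1-rho^2)) = 2.5352 ~ t(9).
Step 5: Two-sided p-value from the t-distribution with 9 df = 0.031963.
Step 6: alpha = 0.1. reject H0.

rho = 0.6455, p = 0.031963, reject H0 at alpha = 0.1.


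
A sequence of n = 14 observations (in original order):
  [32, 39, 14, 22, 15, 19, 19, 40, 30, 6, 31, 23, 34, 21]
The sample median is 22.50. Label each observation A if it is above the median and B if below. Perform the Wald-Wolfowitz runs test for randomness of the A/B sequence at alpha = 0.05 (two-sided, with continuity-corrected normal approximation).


Step 1: Compute median = 22.50; label A = above, B = below.
Labels in order: AABBBBBAABAAAB  (n_A = 7, n_B = 7)
Step 2: Count runs R = 6.
Step 3: Under H0 (random ordering), E[R] = 2*n_A*n_B/(n_A+n_B) + 1 = 2*7*7/14 + 1 = 8.0000.
        Var[R] = 2*n_A*n_B*(2*n_A*n_B - n_A - n_B) / ((n_A+n_B)^2 * (n_A+n_B-1)) = 8232/2548 = 3.2308.
        SD[R] = 1.7974.
Step 4: Continuity-corrected z = (R + 0.5 - E[R]) / SD[R] = (6 + 0.5 - 8.0000) / 1.7974 = -0.8345.
Step 5: Two-sided p-value via normal approximation = 2*(1 - Phi(|z|)) = 0.403986.
Step 6: alpha = 0.05. fail to reject H0.

R = 6, z = -0.8345, p = 0.403986, fail to reject H0.


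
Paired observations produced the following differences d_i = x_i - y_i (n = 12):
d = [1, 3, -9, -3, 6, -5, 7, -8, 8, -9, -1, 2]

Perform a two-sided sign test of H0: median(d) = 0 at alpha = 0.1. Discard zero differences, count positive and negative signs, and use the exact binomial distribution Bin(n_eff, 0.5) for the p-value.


Step 1: Discard zero differences. Original n = 12; n_eff = number of nonzero differences = 12.
Nonzero differences (with sign): +1, +3, -9, -3, +6, -5, +7, -8, +8, -9, -1, +2
Step 2: Count signs: positive = 6, negative = 6.
Step 3: Under H0: P(positive) = 0.5, so the number of positives S ~ Bin(12, 0.5).
Step 4: Two-sided exact p-value = sum of Bin(12,0.5) probabilities at or below the observed probability = 1.000000.
Step 5: alpha = 0.1. fail to reject H0.

n_eff = 12, pos = 6, neg = 6, p = 1.000000, fail to reject H0.


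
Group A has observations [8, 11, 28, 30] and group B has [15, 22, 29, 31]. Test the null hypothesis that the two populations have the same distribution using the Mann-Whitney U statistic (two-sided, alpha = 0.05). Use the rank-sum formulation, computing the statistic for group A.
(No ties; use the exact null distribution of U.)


Step 1: Combine and sort all 8 observations; assign midranks.
sorted (value, group): (8,X), (11,X), (15,Y), (22,Y), (28,X), (29,Y), (30,X), (31,Y)
ranks: 8->1, 11->2, 15->3, 22->4, 28->5, 29->6, 30->7, 31->8
Step 2: Rank sum for X: R1 = 1 + 2 + 5 + 7 = 15.
Step 3: U_X = R1 - n1(n1+1)/2 = 15 - 4*5/2 = 15 - 10 = 5.
       U_Y = n1*n2 - U_X = 16 - 5 = 11.
Step 4: No ties, so the exact null distribution of U (based on enumerating the C(8,4) = 70 equally likely rank assignments) gives the two-sided p-value.
Step 5: p-value = 0.485714; compare to alpha = 0.05. fail to reject H0.

U_X = 5, p = 0.485714, fail to reject H0 at alpha = 0.05.
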